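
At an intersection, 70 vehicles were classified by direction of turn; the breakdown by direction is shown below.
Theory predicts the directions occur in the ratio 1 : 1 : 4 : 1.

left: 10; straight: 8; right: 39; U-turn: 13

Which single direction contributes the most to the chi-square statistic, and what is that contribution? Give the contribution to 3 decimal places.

U-turn, 0.900

Ratio total = 7. Expected counts: 70×1/7 = 10, 70×1/7 = 10, 70×4/7 = 40, 70×1/7 = 10.
cat           O        E   (O−E)²/E
left         10       10     0.0000
straight      8       10     0.4000
right        39       40     0.0250
U-turn       13       10     0.9000
The largest term is for U-turn: 0.900.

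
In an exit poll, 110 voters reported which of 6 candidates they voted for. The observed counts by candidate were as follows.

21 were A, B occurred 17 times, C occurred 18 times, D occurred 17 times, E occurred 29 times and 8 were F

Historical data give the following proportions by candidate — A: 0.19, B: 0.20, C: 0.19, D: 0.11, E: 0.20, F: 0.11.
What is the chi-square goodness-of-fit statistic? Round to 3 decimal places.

7.140

Expected counts E_i = n·p_i: 110×0.19 = 20.9, 110×0.20 = 22, 110×0.19 = 20.9, 110×0.11 = 12.1, 110×0.20 = 22, 110×0.11 = 12.1.
χ² = (21−20.9)²/20.9 + (17−22)²/22 + (18−20.9)²/20.9 + (17−12.1)²/12.1 + (29−22)²/22 + (8−12.1)²/12.1
   = 0.0005 + 1.1364 + 0.4024 + 1.9843 + 2.2273 + 1.3893
Sum = 7.140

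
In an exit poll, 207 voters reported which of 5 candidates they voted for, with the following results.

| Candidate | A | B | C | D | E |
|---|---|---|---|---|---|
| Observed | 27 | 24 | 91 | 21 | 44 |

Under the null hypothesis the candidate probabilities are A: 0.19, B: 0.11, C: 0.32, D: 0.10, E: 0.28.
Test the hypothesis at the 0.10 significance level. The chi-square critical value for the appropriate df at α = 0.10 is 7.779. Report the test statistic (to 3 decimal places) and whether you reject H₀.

Expected counts E_i = n·p_i: 207×0.19 = 39.33, 207×0.11 = 22.77, 207×0.32 = 66.24, 207×0.10 = 20.7, 207×0.28 = 57.96.
cat         O        E   (O−E)²/E
A          27    39.33     3.8655
B          24    22.77     0.0664
C          91    66.24     9.2551
D          21     20.7     0.0043
E          44    57.96     3.3623
Sum = 16.554
df = 4. Since 16.554 > 7.779, we reject H₀.

16.554; reject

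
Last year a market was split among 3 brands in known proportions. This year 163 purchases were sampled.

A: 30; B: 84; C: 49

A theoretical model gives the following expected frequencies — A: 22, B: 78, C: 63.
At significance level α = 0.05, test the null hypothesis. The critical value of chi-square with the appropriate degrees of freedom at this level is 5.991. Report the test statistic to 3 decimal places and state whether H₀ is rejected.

A: (30 − 22)²/22 = 64/22 = 2.9091
B: (84 − 78)²/78 = 36/78 = 0.4615
C: (49 − 63)²/63 = 196/63 = 3.1111
Sum = 6.482
df = 2. Since 6.482 > 5.991, we reject H₀.

6.482; reject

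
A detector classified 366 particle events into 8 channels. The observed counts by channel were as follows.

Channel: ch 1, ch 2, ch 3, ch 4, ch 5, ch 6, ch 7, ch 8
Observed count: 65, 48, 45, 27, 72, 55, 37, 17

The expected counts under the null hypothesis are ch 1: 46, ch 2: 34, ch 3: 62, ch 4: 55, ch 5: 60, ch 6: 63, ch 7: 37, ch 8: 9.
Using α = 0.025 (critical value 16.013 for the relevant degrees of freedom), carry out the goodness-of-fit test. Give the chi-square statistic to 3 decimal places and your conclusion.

ch 1: (65 − 46)²/46 = 361/46 = 7.8478
ch 2: (48 − 34)²/34 = 196/34 = 5.7647
ch 3: (45 − 62)²/62 = 289/62 = 4.6613
ch 4: (27 − 55)²/55 = 784/55 = 14.2545
ch 5: (72 − 60)²/60 = 144/60 = 2.4000
ch 6: (55 − 63)²/63 = 64/63 = 1.0159
ch 7: (37 − 37)²/37 = 0/37 = 0.0000
ch 8: (17 − 9)²/9 = 64/9 = 7.1111
Sum = 43.055
df = 7. Since 43.055 > 16.013, we reject H₀.

43.055; reject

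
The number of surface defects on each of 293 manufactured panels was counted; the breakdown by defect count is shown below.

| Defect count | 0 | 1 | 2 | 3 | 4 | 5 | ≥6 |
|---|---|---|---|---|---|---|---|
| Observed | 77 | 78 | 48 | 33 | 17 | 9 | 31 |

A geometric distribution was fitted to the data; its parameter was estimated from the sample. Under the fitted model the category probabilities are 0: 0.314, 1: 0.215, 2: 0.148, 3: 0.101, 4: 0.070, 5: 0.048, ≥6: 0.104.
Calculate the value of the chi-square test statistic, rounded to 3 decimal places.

9.341

Expected counts E_i = n·p_i: 293×0.314 = 92.002, 293×0.215 = 62.995, 293×0.148 = 43.364, 293×0.101 = 29.593, 293×0.070 = 20.51, 293×0.048 = 14.064, 293×0.104 = 30.472.
0: (77 − 92.002)²/92.002 = 225.060004/92.002 = 2.4463
1: (78 − 62.995)²/62.995 = 225.150025/62.995 = 3.5741
2: (48 − 43.364)²/43.364 = 21.492496/43.364 = 0.4956
3: (33 − 29.593)²/29.593 = 11.607649/29.593 = 0.3922
4: (17 − 20.51)²/20.51 = 12.3201/20.51 = 0.6007
5: (9 − 14.064)²/14.064 = 25.644096/14.064 = 1.8234
≥6: (31 − 30.472)²/30.472 = 0.278784/30.472 = 0.0091
Sum = 9.341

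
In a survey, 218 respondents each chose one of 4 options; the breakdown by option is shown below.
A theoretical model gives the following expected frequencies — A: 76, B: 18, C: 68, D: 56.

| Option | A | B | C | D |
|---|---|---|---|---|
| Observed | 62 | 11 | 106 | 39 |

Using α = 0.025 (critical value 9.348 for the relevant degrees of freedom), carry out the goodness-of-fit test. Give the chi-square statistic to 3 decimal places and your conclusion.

χ² = (62−76)²/76 + (11−18)²/18 + (106−68)²/68 + (39−56)²/56
   = 2.5789 + 2.7222 + 21.2353 + 5.1607
Sum = 31.697
df = 3. Since 31.697 > 9.348, we reject H₀.

31.697; reject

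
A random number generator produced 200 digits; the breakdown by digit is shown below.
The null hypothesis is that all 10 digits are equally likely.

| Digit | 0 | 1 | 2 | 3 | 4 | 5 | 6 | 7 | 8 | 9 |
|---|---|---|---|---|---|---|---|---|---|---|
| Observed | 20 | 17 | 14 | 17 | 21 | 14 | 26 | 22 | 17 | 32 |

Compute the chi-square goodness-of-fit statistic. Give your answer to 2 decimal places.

14.20

Under H₀ each category has probability 1/10, so each expected count is 200/10 = 20.
cat         O        E   (O−E)²/E
0          20       20      0.000
1          17       20      0.450
2          14       20      1.800
3          17       20      0.450
4          21       20      0.050
5          14       20      1.800
6          26       20      1.800
7          22       20      0.200
8          17       20      0.450
9          32       20      7.200
Sum = 14.20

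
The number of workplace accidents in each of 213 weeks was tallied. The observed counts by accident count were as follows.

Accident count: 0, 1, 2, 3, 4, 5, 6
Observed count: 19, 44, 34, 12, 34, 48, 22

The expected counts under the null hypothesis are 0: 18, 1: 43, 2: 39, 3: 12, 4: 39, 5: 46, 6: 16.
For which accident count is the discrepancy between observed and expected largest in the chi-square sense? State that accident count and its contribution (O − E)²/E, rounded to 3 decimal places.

6, 2.250

0: (19 − 18)²/18 = 1/18 = 0.0556
1: (44 − 43)²/43 = 1/43 = 0.0233
2: (34 − 39)²/39 = 25/39 = 0.6410
3: (12 − 12)²/12 = 0/12 = 0.0000
4: (34 − 39)²/39 = 25/39 = 0.6410
5: (48 − 46)²/46 = 4/46 = 0.0870
6: (22 − 16)²/16 = 36/16 = 2.2500
The largest term is for 6: 2.250.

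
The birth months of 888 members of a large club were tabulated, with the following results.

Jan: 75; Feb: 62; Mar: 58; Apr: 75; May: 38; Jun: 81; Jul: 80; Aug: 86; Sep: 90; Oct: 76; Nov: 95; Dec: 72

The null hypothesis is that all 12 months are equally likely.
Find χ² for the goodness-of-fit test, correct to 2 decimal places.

Under H₀ each category has probability 1/12, so each expected count is 888/12 = 74.
Jan: (75 − 74)²/74 = 1/74 = 0.014
Feb: (62 − 74)²/74 = 144/74 = 1.946
Mar: (58 − 74)²/74 = 256/74 = 3.459
Apr: (75 − 74)²/74 = 1/74 = 0.014
May: (38 − 74)²/74 = 1296/74 = 17.514
Jun: (81 − 74)²/74 = 49/74 = 0.662
Jul: (80 − 74)²/74 = 36/74 = 0.486
Aug: (86 − 74)²/74 = 144/74 = 1.946
Sep: (90 − 74)²/74 = 256/74 = 3.459
Oct: (76 − 74)²/74 = 4/74 = 0.054
Nov: (95 − 74)²/74 = 441/74 = 5.959
Dec: (72 − 74)²/74 = 4/74 = 0.054
Sum = 35.57

35.57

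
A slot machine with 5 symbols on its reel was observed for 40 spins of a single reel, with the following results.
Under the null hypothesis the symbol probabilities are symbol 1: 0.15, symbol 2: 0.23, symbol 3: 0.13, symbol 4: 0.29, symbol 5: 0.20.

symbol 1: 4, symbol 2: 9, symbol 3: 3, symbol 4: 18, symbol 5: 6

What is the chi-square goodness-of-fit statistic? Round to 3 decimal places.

5.633

Expected counts E_i = n·p_i: 40×0.15 = 6, 40×0.23 = 9.2, 40×0.13 = 5.2, 40×0.29 = 11.6, 40×0.20 = 8.
χ² = (4−6)²/6 + (9−9.2)²/9.2 + (3−5.2)²/5.2 + (18−11.6)²/11.6 + (6−8)²/8
   = 0.6667 + 0.0043 + 0.9308 + 3.5310 + 0.5000
Sum = 5.633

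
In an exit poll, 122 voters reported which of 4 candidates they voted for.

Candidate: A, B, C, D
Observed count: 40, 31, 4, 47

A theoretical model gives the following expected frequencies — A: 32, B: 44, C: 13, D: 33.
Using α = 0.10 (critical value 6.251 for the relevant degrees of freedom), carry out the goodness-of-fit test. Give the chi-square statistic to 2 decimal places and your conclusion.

cat         O        E   (O−E)²/E
A          40       32      2.000
B          31       44      3.841
C           4       13      6.231
D          47       33      5.939
Sum = 18.01
df = 3. Since 18.01 > 6.251, we reject H₀.

18.01; reject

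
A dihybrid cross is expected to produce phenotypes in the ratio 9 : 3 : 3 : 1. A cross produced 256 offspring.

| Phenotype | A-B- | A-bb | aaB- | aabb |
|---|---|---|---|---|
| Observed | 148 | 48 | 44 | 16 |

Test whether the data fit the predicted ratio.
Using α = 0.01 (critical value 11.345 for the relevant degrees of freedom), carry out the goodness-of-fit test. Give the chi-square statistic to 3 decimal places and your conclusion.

0.444; do not reject

Ratio total = 16. Expected counts: 256×9/16 = 144, 256×3/16 = 48, 256×3/16 = 48, 256×1/16 = 16.
A-B-: (148 − 144)²/144 = 16/144 = 0.1111
A-bb: (48 − 48)²/48 = 0/48 = 0.0000
aaB-: (44 − 48)²/48 = 16/48 = 0.3333
aabb: (16 − 16)²/16 = 0/16 = 0.0000
Sum = 0.444
df = 3. Since 0.444 < 11.345, we do not reject H₀.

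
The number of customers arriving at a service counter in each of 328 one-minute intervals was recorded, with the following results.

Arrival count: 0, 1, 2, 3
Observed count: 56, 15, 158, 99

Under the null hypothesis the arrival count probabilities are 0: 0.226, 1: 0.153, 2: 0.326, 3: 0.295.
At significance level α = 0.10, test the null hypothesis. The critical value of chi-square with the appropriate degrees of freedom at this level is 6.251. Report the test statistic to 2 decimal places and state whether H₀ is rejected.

Expected counts E_i = n·p_i: 328×0.226 = 74.128, 328×0.153 = 50.184, 328×0.326 = 106.928, 328×0.295 = 96.76.
0: (56 − 74.128)²/74.128 = 328.624384/74.128 = 4.433
1: (15 − 50.184)²/50.184 = 1237.913856/50.184 = 24.668
2: (158 − 106.928)²/106.928 = 2608.349184/106.928 = 24.394
3: (99 − 96.76)²/96.76 = 5.0176/96.76 = 0.052
Sum = 53.55
df = 3. Since 53.55 > 6.251, we reject H₀.

53.55; reject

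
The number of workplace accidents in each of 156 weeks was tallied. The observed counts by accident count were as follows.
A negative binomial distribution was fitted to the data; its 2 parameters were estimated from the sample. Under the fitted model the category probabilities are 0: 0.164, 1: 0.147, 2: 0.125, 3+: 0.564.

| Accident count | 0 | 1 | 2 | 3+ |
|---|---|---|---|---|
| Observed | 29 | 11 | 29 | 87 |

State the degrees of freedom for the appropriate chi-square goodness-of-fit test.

1

There are k = 4 categories and 2 parameters estimated from the data, so df = 4 − 1 − 2 = 1.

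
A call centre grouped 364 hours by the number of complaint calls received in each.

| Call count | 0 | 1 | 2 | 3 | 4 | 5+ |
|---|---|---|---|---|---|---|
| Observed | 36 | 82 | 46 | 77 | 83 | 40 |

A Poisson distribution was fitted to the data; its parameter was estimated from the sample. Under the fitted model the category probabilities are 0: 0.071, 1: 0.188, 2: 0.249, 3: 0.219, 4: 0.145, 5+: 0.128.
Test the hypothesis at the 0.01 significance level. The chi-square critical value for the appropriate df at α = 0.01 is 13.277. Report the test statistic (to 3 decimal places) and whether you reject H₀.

46.991; reject

Expected counts E_i = n·p_i: 364×0.071 = 25.844, 364×0.188 = 68.432, 364×0.249 = 90.636, 364×0.219 = 79.716, 364×0.145 = 52.78, 364×0.128 = 46.592.
χ² = (36−25.844)²/25.844 + (82−68.432)²/68.432 + (46−90.636)²/90.636 + (77−79.716)²/79.716 + (83−52.78)²/52.78 + (40−46.592)²/46.592
   = 3.9910 + 2.6901 + 21.9821 + 0.0925 + 17.3029 + 0.9327
Sum = 46.991
df = 4. Since 46.991 > 13.277, we reject H₀.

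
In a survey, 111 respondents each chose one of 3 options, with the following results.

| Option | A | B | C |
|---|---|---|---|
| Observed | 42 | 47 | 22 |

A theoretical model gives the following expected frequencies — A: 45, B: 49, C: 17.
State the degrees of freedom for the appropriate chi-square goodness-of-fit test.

There are k = 3 categories and no parameters were estimated from the data, so df = 3 − 1 = 2.

2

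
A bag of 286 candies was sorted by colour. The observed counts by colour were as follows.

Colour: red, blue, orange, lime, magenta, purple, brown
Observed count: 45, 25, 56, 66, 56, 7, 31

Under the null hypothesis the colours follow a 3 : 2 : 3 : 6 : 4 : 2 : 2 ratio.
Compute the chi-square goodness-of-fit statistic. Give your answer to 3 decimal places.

Ratio total = 22. Expected counts: 286×3/22 = 39, 286×2/22 = 26, 286×3/22 = 39, 286×6/22 = 78, 286×4/22 = 52, 286×2/22 = 26, 286×2/22 = 26.
red: (45 − 39)²/39 = 36/39 = 0.9231
blue: (25 − 26)²/26 = 1/26 = 0.0385
orange: (56 − 39)²/39 = 289/39 = 7.4103
lime: (66 − 78)²/78 = 144/78 = 1.8462
magenta: (56 − 52)²/52 = 16/52 = 0.3077
purple: (7 − 26)²/26 = 361/26 = 13.8846
brown: (31 − 26)²/26 = 25/26 = 0.9615
Sum = 25.372

25.372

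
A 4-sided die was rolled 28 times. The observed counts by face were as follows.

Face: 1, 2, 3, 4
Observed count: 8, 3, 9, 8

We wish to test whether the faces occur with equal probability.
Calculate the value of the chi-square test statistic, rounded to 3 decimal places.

Expected count for each of the 4 categories: 28/4 = 7.
cat         O        E   (O−E)²/E
1           8        7     0.1429
2           3        7     2.2857
3           9        7     0.5714
4           8        7     0.1429
Sum = 3.143

3.143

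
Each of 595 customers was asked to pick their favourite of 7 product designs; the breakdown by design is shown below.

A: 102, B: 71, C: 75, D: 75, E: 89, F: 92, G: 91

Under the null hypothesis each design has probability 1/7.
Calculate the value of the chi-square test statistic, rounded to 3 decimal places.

9.247

Expected count for each of the 7 categories: 595/7 = 85.
χ² = (102−85)²/85 + (71−85)²/85 + (75−85)²/85 + (75−85)²/85 + (89−85)²/85 + (92−85)²/85 + (91−85)²/85
   = 3.4000 + 2.3059 + 1.1765 + 1.1765 + 0.1882 + 0.5765 + 0.4235
Sum = 9.247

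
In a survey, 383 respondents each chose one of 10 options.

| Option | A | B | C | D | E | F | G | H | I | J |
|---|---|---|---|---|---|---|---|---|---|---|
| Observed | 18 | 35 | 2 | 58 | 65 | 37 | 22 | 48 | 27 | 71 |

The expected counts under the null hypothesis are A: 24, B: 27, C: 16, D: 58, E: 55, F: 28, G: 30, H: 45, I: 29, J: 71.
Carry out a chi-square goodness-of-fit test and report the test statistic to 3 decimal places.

23.303

cat         O        E   (O−E)²/E
A          18       24     1.5000
B          35       27     2.3704
C           2       16    12.2500
D          58       58     0.0000
E          65       55     1.8182
F          37       28     2.8929
G          22       30     2.1333
H          48       45     0.2000
I          27       29     0.1379
J          71       71     0.0000
Sum = 23.303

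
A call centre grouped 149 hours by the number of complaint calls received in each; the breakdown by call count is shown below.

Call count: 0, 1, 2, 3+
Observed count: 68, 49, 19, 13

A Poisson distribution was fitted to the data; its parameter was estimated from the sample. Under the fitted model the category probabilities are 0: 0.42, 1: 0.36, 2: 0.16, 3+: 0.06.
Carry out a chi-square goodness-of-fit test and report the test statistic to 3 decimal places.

Expected counts E_i = n·p_i: 149×0.42 = 62.58, 149×0.36 = 53.64, 149×0.16 = 23.84, 149×0.06 = 8.94.
χ² = (68−62.58)²/62.58 + (49−53.64)²/53.64 + (19−23.84)²/23.84 + (13−8.94)²/8.94
   = 0.4694 + 0.4014 + 0.9826 + 1.8438
Sum = 3.697

3.697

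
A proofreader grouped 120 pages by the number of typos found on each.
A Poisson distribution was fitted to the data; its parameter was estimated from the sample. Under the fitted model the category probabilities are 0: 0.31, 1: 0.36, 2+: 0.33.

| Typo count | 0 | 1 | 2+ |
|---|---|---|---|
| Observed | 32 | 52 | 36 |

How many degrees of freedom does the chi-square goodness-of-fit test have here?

1

There are k = 3 categories and 1 parameter estimated from the data, so df = 3 − 1 − 1 = 1.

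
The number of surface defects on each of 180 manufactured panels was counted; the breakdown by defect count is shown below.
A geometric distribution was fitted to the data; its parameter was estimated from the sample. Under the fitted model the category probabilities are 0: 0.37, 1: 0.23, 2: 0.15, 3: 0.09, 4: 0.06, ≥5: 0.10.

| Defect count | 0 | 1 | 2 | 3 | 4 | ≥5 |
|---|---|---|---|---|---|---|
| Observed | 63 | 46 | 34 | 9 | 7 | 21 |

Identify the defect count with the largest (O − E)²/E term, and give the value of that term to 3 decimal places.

Expected counts E_i = n·p_i: 180×0.37 = 66.6, 180×0.23 = 41.4, 180×0.15 = 27, 180×0.09 = 16.2, 180×0.06 = 10.8, 180×0.10 = 18.
0: (63 − 66.6)²/66.6 = 12.96/66.6 = 0.1946
1: (46 − 41.4)²/41.4 = 21.16/41.4 = 0.5111
2: (34 − 27)²/27 = 49/27 = 1.8148
3: (9 − 16.2)²/16.2 = 51.84/16.2 = 3.2000
4: (7 − 10.8)²/10.8 = 14.44/10.8 = 1.3370
≥5: (21 − 18)²/18 = 9/18 = 0.5000
The largest term is for 3: 3.200.

3, 3.200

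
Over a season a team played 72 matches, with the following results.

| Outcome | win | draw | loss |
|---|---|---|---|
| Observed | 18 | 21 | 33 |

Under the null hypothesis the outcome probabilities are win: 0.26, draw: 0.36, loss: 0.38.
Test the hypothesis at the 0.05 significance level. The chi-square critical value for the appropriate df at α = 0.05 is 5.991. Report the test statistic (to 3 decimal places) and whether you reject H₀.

2.124; do not reject

Expected counts E_i = n·p_i: 72×0.26 = 18.72, 72×0.36 = 25.92, 72×0.38 = 27.36.
win: (18 − 18.72)²/18.72 = 0.5184/18.72 = 0.0277
draw: (21 − 25.92)²/25.92 = 24.2064/25.92 = 0.9339
loss: (33 − 27.36)²/27.36 = 31.8096/27.36 = 1.1626
Sum = 2.124
df = 2. Since 2.124 < 5.991, we do not reject H₀.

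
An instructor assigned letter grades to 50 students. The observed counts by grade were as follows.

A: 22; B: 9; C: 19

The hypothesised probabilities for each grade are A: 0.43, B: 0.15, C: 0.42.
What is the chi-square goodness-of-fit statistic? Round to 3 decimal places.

Expected counts E_i = n·p_i: 50×0.43 = 21.5, 50×0.15 = 7.5, 50×0.42 = 21.
χ² = (22−21.5)²/21.5 + (9−7.5)²/7.5 + (19−21)²/21
   = 0.0116 + 0.3000 + 0.1905
Sum = 0.502

0.502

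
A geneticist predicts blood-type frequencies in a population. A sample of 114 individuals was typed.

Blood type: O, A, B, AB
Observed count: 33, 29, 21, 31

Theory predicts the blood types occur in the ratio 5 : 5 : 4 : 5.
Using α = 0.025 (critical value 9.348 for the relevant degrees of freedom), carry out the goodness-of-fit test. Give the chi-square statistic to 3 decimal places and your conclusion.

0.742; do not reject

Ratio total = 19. Expected counts: 114×5/19 = 30, 114×5/19 = 30, 114×4/19 = 24, 114×5/19 = 30.
O: (33 − 30)²/30 = 9/30 = 0.3000
A: (29 − 30)²/30 = 1/30 = 0.0333
B: (21 − 24)²/24 = 9/24 = 0.3750
AB: (31 − 30)²/30 = 1/30 = 0.0333
Sum = 0.742
df = 3. Since 0.742 < 9.348, we do not reject H₀.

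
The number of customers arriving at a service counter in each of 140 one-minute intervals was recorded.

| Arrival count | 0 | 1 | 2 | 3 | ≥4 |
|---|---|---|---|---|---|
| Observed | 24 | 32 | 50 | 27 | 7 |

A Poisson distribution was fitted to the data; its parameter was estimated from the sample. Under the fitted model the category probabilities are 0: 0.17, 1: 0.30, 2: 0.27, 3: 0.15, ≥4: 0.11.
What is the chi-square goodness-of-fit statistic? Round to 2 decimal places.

12.62

Expected counts E_i = n·p_i: 140×0.17 = 23.8, 140×0.30 = 42, 140×0.27 = 37.8, 140×0.15 = 21, 140×0.11 = 15.4.
χ² = (24−23.8)²/23.8 + (32−42)²/42 + (50−37.8)²/37.8 + (27−21)²/21 + (7−15.4)²/15.4
   = 0.002 + 2.381 + 3.938 + 1.714 + 4.582
Sum = 12.62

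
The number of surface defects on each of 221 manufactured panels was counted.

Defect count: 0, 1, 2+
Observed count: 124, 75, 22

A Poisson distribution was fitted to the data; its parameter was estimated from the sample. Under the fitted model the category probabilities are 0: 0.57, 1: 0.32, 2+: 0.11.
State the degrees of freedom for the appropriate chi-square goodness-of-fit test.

1

There are k = 3 categories and 1 parameter estimated from the data, so df = 3 − 1 − 1 = 1.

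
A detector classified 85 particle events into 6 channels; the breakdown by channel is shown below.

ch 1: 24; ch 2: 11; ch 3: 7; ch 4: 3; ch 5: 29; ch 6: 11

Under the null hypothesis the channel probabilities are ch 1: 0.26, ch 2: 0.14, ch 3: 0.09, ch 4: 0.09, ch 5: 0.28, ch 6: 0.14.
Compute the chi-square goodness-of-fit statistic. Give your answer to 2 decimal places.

4.32

Expected counts E_i = n·p_i: 85×0.26 = 22.1, 85×0.14 = 11.9, 85×0.09 = 7.65, 85×0.09 = 7.65, 85×0.28 = 23.8, 85×0.14 = 11.9.
ch 1: (24 − 22.1)²/22.1 = 3.61/22.1 = 0.163
ch 2: (11 − 11.9)²/11.9 = 0.81/11.9 = 0.068
ch 3: (7 − 7.65)²/7.65 = 0.4225/7.65 = 0.055
ch 4: (3 − 7.65)²/7.65 = 21.6225/7.65 = 2.826
ch 5: (29 − 23.8)²/23.8 = 27.04/23.8 = 1.136
ch 6: (11 − 11.9)²/11.9 = 0.81/11.9 = 0.068
Sum = 4.32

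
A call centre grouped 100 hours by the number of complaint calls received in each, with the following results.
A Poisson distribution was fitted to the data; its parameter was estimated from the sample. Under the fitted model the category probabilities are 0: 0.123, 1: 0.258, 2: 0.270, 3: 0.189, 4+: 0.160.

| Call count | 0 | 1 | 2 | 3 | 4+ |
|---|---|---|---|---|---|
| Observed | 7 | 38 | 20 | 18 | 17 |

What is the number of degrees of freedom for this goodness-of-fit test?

3

There are k = 5 categories and 1 parameter estimated from the data, so df = 5 − 1 − 1 = 3.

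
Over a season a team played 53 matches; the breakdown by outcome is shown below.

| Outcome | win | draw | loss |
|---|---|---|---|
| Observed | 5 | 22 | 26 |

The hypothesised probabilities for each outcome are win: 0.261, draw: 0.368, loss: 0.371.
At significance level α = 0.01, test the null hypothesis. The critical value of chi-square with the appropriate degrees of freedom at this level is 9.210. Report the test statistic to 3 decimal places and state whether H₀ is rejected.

Expected counts E_i = n·p_i: 53×0.261 = 13.833, 53×0.368 = 19.504, 53×0.371 = 19.663.
cat         O        E   (O−E)²/E
win         5   13.833     5.6403
draw       22   19.504     0.3194
loss       26   19.663     2.0423
Sum = 8.002
df = 2. Since 8.002 < 9.210, we do not reject H₀.

8.002; do not reject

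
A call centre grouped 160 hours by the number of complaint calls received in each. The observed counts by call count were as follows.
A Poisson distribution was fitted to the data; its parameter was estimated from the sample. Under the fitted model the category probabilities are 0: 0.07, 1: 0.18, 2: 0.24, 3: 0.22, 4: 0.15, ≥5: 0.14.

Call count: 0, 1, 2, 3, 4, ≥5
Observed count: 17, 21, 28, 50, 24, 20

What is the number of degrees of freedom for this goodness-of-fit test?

4

There are k = 6 categories and 1 parameter estimated from the data, so df = 6 − 1 − 1 = 4.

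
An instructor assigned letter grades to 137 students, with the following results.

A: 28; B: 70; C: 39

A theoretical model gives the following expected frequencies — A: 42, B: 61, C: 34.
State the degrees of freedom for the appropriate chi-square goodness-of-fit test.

There are k = 3 categories and no parameters were estimated from the data, so df = 3 − 1 = 2.

2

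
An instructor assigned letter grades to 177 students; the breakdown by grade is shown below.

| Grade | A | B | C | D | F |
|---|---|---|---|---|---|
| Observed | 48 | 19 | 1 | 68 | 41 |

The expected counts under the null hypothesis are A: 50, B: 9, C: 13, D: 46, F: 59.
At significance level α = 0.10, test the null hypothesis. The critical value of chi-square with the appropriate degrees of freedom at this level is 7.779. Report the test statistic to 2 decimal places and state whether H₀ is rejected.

cat         O        E   (O−E)²/E
A          48       50      0.080
B          19        9     11.111
C           1       13     11.077
D          68       46     10.522
F          41       59      5.492
Sum = 38.28
df = 4. Since 38.28 > 7.779, we reject H₀.

38.28; reject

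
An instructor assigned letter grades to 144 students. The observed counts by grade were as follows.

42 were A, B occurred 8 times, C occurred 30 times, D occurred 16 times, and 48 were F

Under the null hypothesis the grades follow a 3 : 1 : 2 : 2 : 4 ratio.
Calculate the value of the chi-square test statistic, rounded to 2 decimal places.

6.50

Ratio total = 12. Expected counts: 144×3/12 = 36, 144×1/12 = 12, 144×2/12 = 24, 144×2/12 = 24, 144×4/12 = 48.
cat         O        E   (O−E)²/E
A          42       36      1.000
B           8       12      1.333
C          30       24      1.500
D          16       24      2.667
F          48       48      0.000
Sum = 6.50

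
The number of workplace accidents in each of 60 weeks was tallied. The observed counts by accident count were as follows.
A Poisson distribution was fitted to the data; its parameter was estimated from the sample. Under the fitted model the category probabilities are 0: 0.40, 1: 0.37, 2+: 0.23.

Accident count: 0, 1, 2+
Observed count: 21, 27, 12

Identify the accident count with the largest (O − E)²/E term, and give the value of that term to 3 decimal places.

Expected counts E_i = n·p_i: 60×0.40 = 24, 60×0.37 = 22.2, 60×0.23 = 13.8.
χ² = (21−24)²/24 + (27−22.2)²/22.2 + (12−13.8)²/13.8
   = 0.3750 + 1.0378 + 0.2348
The largest term is for 1: 1.038.

1, 1.038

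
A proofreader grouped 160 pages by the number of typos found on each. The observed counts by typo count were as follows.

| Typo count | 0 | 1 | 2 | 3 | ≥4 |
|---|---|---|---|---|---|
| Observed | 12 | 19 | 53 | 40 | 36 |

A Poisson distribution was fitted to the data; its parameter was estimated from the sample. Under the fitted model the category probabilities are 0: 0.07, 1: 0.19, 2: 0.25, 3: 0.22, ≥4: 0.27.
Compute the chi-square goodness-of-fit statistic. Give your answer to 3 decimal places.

10.412

Expected counts E_i = n·p_i: 160×0.07 = 11.2, 160×0.19 = 30.4, 160×0.25 = 40, 160×0.22 = 35.2, 160×0.27 = 43.2.
χ² = (12−11.2)²/11.2 + (19−30.4)²/30.4 + (53−40)²/40 + (40−35.2)²/35.2 + (36−43.2)²/43.2
   = 0.0571 + 4.2750 + 4.2250 + 0.6545 + 1.2000
Sum = 10.412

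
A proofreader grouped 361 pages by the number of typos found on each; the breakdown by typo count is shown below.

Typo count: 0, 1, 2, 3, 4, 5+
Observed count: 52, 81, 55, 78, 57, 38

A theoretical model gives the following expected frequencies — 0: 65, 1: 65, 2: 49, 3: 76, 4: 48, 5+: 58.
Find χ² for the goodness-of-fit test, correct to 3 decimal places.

15.910

0: (52 − 65)²/65 = 169/65 = 2.6000
1: (81 − 65)²/65 = 256/65 = 3.9385
2: (55 − 49)²/49 = 36/49 = 0.7347
3: (78 − 76)²/76 = 4/76 = 0.0526
4: (57 − 48)²/48 = 81/48 = 1.6875
5+: (38 − 58)²/58 = 400/58 = 6.8966
Sum = 15.910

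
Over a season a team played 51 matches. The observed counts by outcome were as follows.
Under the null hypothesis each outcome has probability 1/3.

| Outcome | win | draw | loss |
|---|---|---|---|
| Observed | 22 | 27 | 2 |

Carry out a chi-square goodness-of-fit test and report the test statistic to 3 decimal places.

20.588

Expected count for each of the 3 categories: 51/3 = 17.
χ² = (22−17)²/17 + (27−17)²/17 + (2−17)²/17
   = 1.4706 + 5.8824 + 13.2353
Sum = 20.588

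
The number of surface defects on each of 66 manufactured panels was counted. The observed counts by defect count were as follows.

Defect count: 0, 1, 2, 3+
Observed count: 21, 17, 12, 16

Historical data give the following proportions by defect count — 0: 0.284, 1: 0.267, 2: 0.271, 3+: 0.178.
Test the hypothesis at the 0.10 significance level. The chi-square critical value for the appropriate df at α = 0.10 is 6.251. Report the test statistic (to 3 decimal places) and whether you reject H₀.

3.769; do not reject

Expected counts E_i = n·p_i: 66×0.284 = 18.744, 66×0.267 = 17.622, 66×0.271 = 17.886, 66×0.178 = 11.748.
cat         O        E   (O−E)²/E
0          21   18.744     0.2715
1          17   17.622     0.0220
2          12   17.886     1.9370
3+         16   11.748     1.5389
Sum = 3.769
df = 3. Since 3.769 < 6.251, we do not reject H₀.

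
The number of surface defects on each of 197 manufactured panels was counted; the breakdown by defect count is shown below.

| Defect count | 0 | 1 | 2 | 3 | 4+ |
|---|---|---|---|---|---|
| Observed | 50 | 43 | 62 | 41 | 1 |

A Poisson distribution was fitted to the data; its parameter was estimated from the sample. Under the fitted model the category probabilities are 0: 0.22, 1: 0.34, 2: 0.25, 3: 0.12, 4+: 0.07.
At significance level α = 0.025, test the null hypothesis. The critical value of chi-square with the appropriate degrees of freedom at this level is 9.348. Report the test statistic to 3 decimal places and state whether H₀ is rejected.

37.520; reject

Expected counts E_i = n·p_i: 197×0.22 = 43.34, 197×0.34 = 66.98, 197×0.25 = 49.25, 197×0.12 = 23.64, 197×0.07 = 13.79.
0: (50 − 43.34)²/43.34 = 44.3556/43.34 = 1.0234
1: (43 − 66.98)²/66.98 = 575.0404/66.98 = 8.5853
2: (62 − 49.25)²/49.25 = 162.5625/49.25 = 3.3008
3: (41 − 23.64)²/23.64 = 301.3696/23.64 = 12.7483
4+: (1 − 13.79)²/13.79 = 163.5841/13.79 = 11.8625
Sum = 37.520
df = 3. Since 37.520 > 9.348, we reject H₀.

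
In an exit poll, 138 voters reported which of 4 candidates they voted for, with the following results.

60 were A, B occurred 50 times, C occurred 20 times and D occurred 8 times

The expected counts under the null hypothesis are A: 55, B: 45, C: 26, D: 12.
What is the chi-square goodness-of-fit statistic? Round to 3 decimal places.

3.728

χ² = (60−55)²/55 + (50−45)²/45 + (20−26)²/26 + (8−12)²/12
   = 0.4545 + 0.5556 + 1.3846 + 1.3333
Sum = 3.728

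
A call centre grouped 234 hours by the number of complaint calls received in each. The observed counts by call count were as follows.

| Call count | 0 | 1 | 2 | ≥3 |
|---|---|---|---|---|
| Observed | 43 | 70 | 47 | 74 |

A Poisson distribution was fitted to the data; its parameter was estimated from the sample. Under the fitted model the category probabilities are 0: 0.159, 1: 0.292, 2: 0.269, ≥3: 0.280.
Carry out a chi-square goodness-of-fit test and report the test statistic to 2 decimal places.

6.08

Expected counts E_i = n·p_i: 234×0.159 = 37.206, 234×0.292 = 68.328, 234×0.269 = 62.946, 234×0.280 = 65.52.
χ² = (43−37.206)²/37.206 + (70−68.328)²/68.328 + (47−62.946)²/62.946 + (74−65.52)²/65.52
   = 0.902 + 0.041 + 4.040 + 1.098
Sum = 6.08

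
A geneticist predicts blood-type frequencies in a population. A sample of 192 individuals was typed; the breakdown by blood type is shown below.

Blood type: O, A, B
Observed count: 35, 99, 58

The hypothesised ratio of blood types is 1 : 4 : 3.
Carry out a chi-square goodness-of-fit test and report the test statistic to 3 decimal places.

Ratio total = 8. Expected counts: 192×1/8 = 24, 192×4/8 = 96, 192×3/8 = 72.
cat         O        E   (O−E)²/E
O          35       24     5.0417
A          99       96     0.0938
B          58       72     2.7222
Sum = 7.858

7.858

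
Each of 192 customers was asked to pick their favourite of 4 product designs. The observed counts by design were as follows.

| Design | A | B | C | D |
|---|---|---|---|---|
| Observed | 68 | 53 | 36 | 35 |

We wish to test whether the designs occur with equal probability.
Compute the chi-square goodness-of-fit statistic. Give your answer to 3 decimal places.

Expected count for each of the 4 categories: 192/4 = 48.
cat         O        E   (O−E)²/E
A          68       48     8.3333
B          53       48     0.5208
C          36       48     3.0000
D          35       48     3.5208
Sum = 15.375

15.375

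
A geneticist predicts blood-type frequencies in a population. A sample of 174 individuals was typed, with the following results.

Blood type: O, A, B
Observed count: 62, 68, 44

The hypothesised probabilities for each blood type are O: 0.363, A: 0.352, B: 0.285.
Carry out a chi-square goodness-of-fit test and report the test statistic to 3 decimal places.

Expected counts E_i = n·p_i: 174×0.363 = 63.162, 174×0.352 = 61.248, 174×0.285 = 49.59.
χ² = (62−63.162)²/63.162 + (68−61.248)²/61.248 + (44−49.59)²/49.59
   = 0.0214 + 0.7443 + 0.6301
Sum = 1.396

1.396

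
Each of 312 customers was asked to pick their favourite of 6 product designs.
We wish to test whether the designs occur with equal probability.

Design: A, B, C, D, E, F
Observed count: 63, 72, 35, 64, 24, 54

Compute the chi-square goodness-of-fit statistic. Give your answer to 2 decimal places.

Under H₀ each category has probability 1/6, so each expected count is 312/6 = 52.
cat         O        E   (O−E)²/E
A          63       52      2.327
B          72       52      7.692
C          35       52      5.558
D          64       52      2.769
E          24       52     15.077
F          54       52      0.077
Sum = 33.50

33.50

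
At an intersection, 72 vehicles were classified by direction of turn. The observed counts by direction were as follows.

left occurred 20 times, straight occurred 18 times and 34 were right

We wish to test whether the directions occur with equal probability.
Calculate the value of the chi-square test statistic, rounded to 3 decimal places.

Expected count for each of the 3 categories: 72/3 = 24.
cat           O        E   (O−E)²/E
left         20       24     0.6667
straight     18       24     1.5000
right        34       24     4.1667
Sum = 6.333

6.333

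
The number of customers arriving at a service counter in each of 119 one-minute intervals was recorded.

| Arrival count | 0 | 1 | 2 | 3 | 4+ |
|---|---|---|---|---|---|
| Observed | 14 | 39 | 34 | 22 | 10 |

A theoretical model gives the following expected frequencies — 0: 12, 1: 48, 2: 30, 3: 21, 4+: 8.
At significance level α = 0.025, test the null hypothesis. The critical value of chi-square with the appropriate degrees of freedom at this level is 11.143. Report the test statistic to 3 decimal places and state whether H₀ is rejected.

χ² = (14−12)²/12 + (39−48)²/48 + (34−30)²/30 + (22−21)²/21 + (10−8)²/8
   = 0.3333 + 1.6875 + 0.5333 + 0.0476 + 0.5000
Sum = 3.102
df = 4. Since 3.102 < 11.143, we do not reject H₀.

3.102; do not reject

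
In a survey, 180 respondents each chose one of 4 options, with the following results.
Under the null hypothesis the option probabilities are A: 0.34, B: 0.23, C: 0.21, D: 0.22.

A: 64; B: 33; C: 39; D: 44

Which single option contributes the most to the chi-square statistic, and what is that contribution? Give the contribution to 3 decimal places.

B, 1.704

Expected counts E_i = n·p_i: 180×0.34 = 61.2, 180×0.23 = 41.4, 180×0.21 = 37.8, 180×0.22 = 39.6.
cat         O        E   (O−E)²/E
A          64     61.2     0.1281
B          33     41.4     1.7043
C          39     37.8     0.0381
D          44     39.6     0.4889
The largest term is for B: 1.704.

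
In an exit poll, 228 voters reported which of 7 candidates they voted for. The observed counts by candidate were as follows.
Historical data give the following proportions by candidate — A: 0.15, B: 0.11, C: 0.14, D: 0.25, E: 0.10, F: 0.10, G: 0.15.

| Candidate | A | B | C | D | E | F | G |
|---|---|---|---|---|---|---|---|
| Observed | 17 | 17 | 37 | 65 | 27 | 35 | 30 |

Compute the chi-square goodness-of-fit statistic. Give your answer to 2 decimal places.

21.00

Expected counts E_i = n·p_i: 228×0.15 = 34.2, 228×0.11 = 25.08, 228×0.14 = 31.92, 228×0.25 = 57, 228×0.10 = 22.8, 228×0.10 = 22.8, 228×0.15 = 34.2.
cat         O        E   (O−E)²/E
A          17     34.2      8.650
B          17    25.08      2.603
C          37    31.92      0.808
D          65       57      1.123
E          27     22.8      0.774
F          35     22.8      6.528
G          30     34.2      0.516
Sum = 21.00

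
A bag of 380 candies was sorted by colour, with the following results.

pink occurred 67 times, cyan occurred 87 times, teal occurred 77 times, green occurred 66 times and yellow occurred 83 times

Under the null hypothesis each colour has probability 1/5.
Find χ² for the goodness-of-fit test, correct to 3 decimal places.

4.632

Under H₀ each category has probability 1/5, so each expected count is 380/5 = 76.
cat         O        E   (O−E)²/E
pink       67       76     1.0658
cyan       87       76     1.5921
teal       77       76     0.0132
green      66       76     1.3158
yellow     83       76     0.6447
Sum = 4.632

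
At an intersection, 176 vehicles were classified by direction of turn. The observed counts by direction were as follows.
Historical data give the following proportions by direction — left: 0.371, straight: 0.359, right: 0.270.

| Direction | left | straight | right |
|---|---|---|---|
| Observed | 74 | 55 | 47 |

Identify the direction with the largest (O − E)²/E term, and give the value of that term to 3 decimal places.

left, 1.160

Expected counts E_i = n·p_i: 176×0.371 = 65.296, 176×0.359 = 63.184, 176×0.270 = 47.52.
left: (74 − 65.296)²/65.296 = 75.759616/65.296 = 1.1602
straight: (55 − 63.184)²/63.184 = 66.977856/63.184 = 1.0600
right: (47 − 47.52)²/47.52 = 0.2704/47.52 = 0.0057
The largest term is for left: 1.160.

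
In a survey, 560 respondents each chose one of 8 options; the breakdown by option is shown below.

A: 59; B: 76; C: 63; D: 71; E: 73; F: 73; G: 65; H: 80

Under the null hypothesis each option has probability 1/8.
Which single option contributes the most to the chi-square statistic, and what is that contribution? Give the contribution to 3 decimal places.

Expected count for each of the 8 categories: 560/8 = 70.
χ² = (59−70)²/70 + (76−70)²/70 + (63−70)²/70 + (71−70)²/70 + (73−70)²/70 + (73−70)²/70 + (65−70)²/70 + (80−70)²/70
   = 1.7286 + 0.5143 + 0.7000 + 0.0143 + 0.1286 + 0.1286 + 0.3571 + 1.4286
The largest term is for A: 1.729.

A, 1.729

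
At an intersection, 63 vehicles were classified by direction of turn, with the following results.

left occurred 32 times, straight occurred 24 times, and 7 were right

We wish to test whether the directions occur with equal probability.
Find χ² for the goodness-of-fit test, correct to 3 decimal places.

Expected count for each of the 3 categories: 63/3 = 21.
cat           O        E   (O−E)²/E
left         32       21     5.7619
straight     24       21     0.4286
right         7       21     9.3333
Sum = 15.524

15.524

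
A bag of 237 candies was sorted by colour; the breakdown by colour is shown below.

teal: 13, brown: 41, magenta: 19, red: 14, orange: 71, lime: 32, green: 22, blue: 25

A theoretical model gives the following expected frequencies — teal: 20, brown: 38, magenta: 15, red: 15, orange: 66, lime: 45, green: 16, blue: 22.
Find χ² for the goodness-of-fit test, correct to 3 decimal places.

10.614

teal: (13 − 20)²/20 = 49/20 = 2.4500
brown: (41 − 38)²/38 = 9/38 = 0.2368
magenta: (19 − 15)²/15 = 16/15 = 1.0667
red: (14 − 15)²/15 = 1/15 = 0.0667
orange: (71 − 66)²/66 = 25/66 = 0.3788
lime: (32 − 45)²/45 = 169/45 = 3.7556
green: (22 − 16)²/16 = 36/16 = 2.2500
blue: (25 − 22)²/22 = 9/22 = 0.4091
Sum = 10.614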